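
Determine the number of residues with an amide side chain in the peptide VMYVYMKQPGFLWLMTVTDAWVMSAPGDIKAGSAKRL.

Asparagine (N) and glutamine (Q) have uncharged amide side chains.
Matching residues: Q8.

1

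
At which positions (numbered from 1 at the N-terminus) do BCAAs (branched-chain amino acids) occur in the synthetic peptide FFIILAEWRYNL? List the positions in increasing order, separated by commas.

V, L, and I make up the branched-chain aliphatic group.
Matching residues: I3, I4, L5, L12.

3, 4, 5, 12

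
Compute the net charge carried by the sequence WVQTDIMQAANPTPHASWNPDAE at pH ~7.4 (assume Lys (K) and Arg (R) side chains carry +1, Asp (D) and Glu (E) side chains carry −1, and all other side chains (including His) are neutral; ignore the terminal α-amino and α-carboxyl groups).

Positive (K, R): none → +0.
Negative (D, E): D5, D21, E23 → −3.
Net charge = (+0) + (−3) = −3.

-3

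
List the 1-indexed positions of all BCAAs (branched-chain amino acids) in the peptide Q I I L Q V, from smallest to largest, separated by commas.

Valine (V), leucine (L), and isoleucine (I) are the branched-chain amino acids.
Matching residues: I2, I3, L4, V6.

2, 3, 4, 6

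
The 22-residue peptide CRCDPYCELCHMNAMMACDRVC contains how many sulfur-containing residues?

Cysteine (C, thiol) and methionine (M, thioether) are the two sulfur-containing amino acids.
Matching residues: C1, C3, C7, C10, M12, M15, M16, C18, C22.

9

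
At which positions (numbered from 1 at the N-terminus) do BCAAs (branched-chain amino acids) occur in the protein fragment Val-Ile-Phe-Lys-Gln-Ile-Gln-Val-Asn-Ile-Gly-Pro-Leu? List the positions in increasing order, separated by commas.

1, 2, 6, 8, 10, 13

Valine (V), leucine (L), and isoleucine (I) are the branched-chain amino acids.
Matching residues: Val1, Ile2, Ile6, Val8, Ile10, Leu13.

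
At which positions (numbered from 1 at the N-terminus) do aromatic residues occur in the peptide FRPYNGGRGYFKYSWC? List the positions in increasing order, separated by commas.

The aromatic amino acids are Phe (F, benzyl), Trp (W, indole), and Tyr (Y, phenol).
Matching residues: F1, Y4, Y10, F11, Y13, W15.

1, 4, 10, 11, 13, 15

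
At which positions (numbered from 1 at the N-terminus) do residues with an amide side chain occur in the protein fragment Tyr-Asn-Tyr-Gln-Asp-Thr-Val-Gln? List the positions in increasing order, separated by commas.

2, 4, 8

The amide-side-chain residues are Asn (N) and Gln (Q).
Matching residues: Asn2, Gln4, Gln8.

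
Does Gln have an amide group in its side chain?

Yes

The amide-side-chain residues are Asn (N) and Gln (Q).
Glutamine is in this group.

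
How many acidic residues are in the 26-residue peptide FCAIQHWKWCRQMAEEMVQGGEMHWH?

The acidic residues are Asp (D) and Glu (E), whose side chains end in a carboxylate group.
Matching residues: E15, E16, E22.

3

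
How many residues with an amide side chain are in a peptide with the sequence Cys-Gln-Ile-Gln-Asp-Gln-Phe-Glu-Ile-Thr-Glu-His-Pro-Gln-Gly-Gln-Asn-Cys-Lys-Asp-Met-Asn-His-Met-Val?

7

Only N (asparagine) and Q (glutamine) carry a side-chain carboxamide.
Matching residues: Gln2, Gln4, Gln6, Gln14, Gln16, Asn17, Asn22.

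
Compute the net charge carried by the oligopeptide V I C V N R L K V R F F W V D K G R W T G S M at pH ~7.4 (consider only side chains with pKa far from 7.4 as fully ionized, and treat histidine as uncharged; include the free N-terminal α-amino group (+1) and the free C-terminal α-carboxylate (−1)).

The side chains ionized at physiological pH are Lys/Arg (+1) and Asp/Glu (−1); with His treated as neutral, nothing else contributes.
Positive (K, R): R6, K8, R10, K16, R18 → +5.
Negative (D, E): D15 → −1.
The N-terminus (+1) and C-terminus (−1) cancel.
Net charge = (+5) + (−1) = +4.

+4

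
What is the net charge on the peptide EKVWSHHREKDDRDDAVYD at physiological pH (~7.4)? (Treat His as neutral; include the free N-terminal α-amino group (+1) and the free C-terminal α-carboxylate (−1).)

At pH ~7.4 the Lys and Arg side chains are protonated (+1), the Asp and Glu side chains are deprotonated (−1), and with His taken as neutral all other side chains carry no charge.
Positive (K, R): K2, R8, K10, R13 → +4.
Negative (D, E): E1, E9, D11, D12, D14, D15, D19 → −7.
The N-terminus (+1) and C-terminus (−1) cancel.
Net charge = (+4) + (−7) = −3.

-3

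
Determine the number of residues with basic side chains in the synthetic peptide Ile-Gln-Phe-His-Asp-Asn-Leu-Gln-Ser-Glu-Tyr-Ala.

1

Lysine (K), arginine (R), and histidine (H) have basic, nitrogen-containing side chains.
Matching residues: His4.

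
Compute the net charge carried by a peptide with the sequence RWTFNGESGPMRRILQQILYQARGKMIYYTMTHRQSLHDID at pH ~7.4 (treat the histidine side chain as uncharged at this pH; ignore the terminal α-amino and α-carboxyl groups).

+3

The side chains ionized at physiological pH are Lys/Arg (+1) and Asp/Glu (−1); with His treated as neutral, nothing else contributes.
Positive (K, R): R1, R12, R13, R23, K25, R34 → +6.
Negative (D, E): E7, D39, D41 → −3.
Net charge = (+6) + (−3) = +3.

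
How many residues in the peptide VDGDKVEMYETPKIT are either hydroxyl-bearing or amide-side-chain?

3

Hydroxyl-bearing: S, T, Y. Amide-side-chain: N, Q.
Hydroxyl-bearing residues here: Y9, T11, T15 (3).
Amide-side-chain residues here: none (0).
The two groups share no amino acid, so total = 3 + 0 = 3.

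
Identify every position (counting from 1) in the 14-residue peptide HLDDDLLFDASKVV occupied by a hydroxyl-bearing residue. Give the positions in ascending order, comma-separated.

11

The –OH-bearing residues are Ser, Thr (aliphatic alcohols), and Tyr (phenol).
Matching residues: S11.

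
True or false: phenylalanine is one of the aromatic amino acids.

Phenylalanine (F), tryptophan (W), and tyrosine (Y) have aromatic ring side chains.
Phenylalanine is in this group.

True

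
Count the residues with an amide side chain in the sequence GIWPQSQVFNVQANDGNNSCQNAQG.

10

The amide-side-chain residues are Asn (N) and Gln (Q).
Matching residues: Q5, Q7, N10, Q12, N14, N17, N18, Q21, N22, Q24.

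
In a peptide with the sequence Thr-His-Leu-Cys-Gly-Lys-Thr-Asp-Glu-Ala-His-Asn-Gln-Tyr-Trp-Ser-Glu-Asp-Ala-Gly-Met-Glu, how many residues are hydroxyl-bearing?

The –OH-bearing residues are Ser, Thr (aliphatic alcohols), and Tyr (phenol).
Matching residues: Thr1, Thr7, Tyr14, Ser16.

4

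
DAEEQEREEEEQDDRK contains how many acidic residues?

Only D (aspartate) and E (glutamate) carry a side-chain carboxylic acid.
Matching residues: D1, E3, E4, E6, E8, E9, E10, E11, D13, D14.

10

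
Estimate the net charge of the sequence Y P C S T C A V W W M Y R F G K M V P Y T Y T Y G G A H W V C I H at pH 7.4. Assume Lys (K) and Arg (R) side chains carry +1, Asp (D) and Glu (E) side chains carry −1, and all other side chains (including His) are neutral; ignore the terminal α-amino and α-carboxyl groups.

+2

Positive (K, R): R13, K16 → +2.
Negative (D, E): none → −0.
Net charge = (+2) + (−0) = +2.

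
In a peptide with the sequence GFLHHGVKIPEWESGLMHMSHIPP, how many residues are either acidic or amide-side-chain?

Acidic: D, E. Amide-side-chain: N, Q.
Acidic residues here: E11, E13 (2).
Amide-side-chain residues here: none (0).
The two groups share no amino acid, so total = 2 + 0 = 2.

2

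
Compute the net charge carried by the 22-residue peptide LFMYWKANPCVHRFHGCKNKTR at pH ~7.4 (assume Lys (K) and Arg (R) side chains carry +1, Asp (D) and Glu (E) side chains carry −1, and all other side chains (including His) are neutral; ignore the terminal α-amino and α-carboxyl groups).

+5

Positive (K, R): K6, R13, K18, K20, R22 → +5.
Negative (D, E): none → −0.
Net charge = (+5) + (−0) = +5.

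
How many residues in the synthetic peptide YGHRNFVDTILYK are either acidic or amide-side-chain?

Acidic: D, E. Amide-side-chain: N, Q.
Acidic residues here: D8 (1).
Amide-side-chain residues here: N5 (1).
The two groups share no amino acid, so total = 1 + 1 = 2.

2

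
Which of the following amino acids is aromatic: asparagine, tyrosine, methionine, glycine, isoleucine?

tyrosine

The aromatic amino acids are Phe (F, benzyl), Trp (W, indole), and Tyr (Y, phenol).
Of the listed options, only tyrosine belongs to this group.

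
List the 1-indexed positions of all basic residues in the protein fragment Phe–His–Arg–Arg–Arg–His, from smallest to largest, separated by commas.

Lysine (K), arginine (R), and histidine (H) have basic, nitrogen-containing side chains.
Matching residues: His2, Arg3, Arg4, Arg5, His6.

2, 3, 4, 5, 6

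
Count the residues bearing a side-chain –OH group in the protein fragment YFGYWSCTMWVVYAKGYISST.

The –OH-bearing residues are Ser, Thr (aliphatic alcohols), and Tyr (phenol).
Matching residues: Y1, Y4, S6, T8, Y13, Y17, S19, S20, T21.

9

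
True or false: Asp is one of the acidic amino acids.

True

The acidic residues are Asp (D) and Glu (E), whose side chains end in a carboxylate group.
Aspartate is in this group.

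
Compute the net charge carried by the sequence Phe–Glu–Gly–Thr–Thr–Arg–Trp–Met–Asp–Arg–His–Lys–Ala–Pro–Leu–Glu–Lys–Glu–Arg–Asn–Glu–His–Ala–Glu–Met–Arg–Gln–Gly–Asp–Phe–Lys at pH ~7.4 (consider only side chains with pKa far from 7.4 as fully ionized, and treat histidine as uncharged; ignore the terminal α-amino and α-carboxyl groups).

The side chains ionized at physiological pH are Lys/Arg (+1) and Asp/Glu (−1); with His treated as neutral, nothing else contributes.
Positive (K, R): Arg6, Arg10, Lys12, Lys17, Arg19, Arg26, Lys31 → +7.
Negative (D, E): Glu2, Asp9, Glu16, Glu18, Glu21, Glu24, Asp29 → −7.
Net charge = (+7) + (−7) = 0.

0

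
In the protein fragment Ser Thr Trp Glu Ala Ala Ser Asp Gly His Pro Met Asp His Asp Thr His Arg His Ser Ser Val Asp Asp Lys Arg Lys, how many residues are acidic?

The acidic residues are Asp (D) and Glu (E), whose side chains end in a carboxylate group.
Matching residues: Glu4, Asp8, Asp13, Asp15, Asp23, Asp24.

6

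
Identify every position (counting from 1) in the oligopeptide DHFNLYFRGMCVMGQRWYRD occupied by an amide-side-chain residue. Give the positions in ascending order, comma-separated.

Only N (asparagine) and Q (glutamine) carry a side-chain carboxamide.
Matching residues: N4, Q15.

4, 15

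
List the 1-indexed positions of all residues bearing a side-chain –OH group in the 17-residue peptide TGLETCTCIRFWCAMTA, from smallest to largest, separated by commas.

1, 5, 7, 16

Serine (S), threonine (T), and tyrosine (Y) each carry a hydroxyl group on the side chain.
Matching residues: T1, T5, T7, T16.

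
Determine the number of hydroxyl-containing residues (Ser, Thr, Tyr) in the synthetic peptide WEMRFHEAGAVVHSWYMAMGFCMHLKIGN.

Matching residues: S14, Y16.

2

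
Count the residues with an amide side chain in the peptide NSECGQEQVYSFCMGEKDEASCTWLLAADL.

3

The amide-side-chain residues are Asn (N) and Gln (Q).
Matching residues: N1, Q6, Q8.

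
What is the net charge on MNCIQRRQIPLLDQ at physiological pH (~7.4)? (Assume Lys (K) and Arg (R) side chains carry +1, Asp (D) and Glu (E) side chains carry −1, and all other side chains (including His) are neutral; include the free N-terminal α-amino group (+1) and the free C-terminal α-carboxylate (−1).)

+1

Positive (K, R): R6, R7 → +2.
Negative (D, E): D13 → −1.
The N-terminus (+1) and C-terminus (−1) cancel.
Net charge = (+2) + (−1) = +1.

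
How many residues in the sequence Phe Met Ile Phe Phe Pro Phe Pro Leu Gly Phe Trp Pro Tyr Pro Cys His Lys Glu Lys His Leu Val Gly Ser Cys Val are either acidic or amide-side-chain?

Acidic: D, E. Amide-side-chain: N, Q.
Acidic residues here: Glu19 (1).
Amide-side-chain residues here: none (0).
The two groups share no amino acid, so total = 1 + 0 = 1.

1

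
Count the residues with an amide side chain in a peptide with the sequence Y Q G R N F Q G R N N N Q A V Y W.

7

The amide-side-chain residues are Asn (N) and Gln (Q).
Matching residues: Q2, N5, Q7, N10, N11, N12, Q13.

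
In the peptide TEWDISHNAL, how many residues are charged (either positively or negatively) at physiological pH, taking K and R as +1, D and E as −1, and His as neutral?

2

Charged side chains at pH ~7.4: K, R (positive); D, E (negative).
Matching residues: E2, D4.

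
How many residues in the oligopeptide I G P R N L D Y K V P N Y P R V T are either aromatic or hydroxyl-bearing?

3

Aromatic: F, W, Y. Hydroxyl-bearing: S, T, Y.
Aromatic residues here: Y8, Y13 (2).
Hydroxyl-bearing residues here: Y8, Y13, T17 (3).
Y is in both groups, so the 2 Y residues must not be double-counted.
Total = 2 + 3 − 2 = 3.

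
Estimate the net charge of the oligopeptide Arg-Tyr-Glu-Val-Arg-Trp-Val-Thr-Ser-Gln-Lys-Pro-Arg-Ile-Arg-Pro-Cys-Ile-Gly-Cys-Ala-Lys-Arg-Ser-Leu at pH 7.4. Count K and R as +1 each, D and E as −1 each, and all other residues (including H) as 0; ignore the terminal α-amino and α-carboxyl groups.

Positive (K, R): Arg1, Arg5, Lys11, Arg13, Arg15, Lys22, Arg23 → +7.
Negative (D, E): Glu3 → −1.
Net charge = (+7) + (−1) = +6.

+6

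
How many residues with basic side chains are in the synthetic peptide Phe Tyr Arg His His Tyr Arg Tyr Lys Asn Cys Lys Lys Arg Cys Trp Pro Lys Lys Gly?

K, R, and H are the three residues with basic side chains (ε-amine, guanidinium, and imidazole respectively).
Matching residues: Arg3, His4, His5, Arg7, Lys9, Lys12, Lys13, Arg14, Lys18, Lys19.

10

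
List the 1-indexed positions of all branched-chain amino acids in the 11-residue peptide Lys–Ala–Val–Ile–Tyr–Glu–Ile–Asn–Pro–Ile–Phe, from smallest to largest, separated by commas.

The BCAAs are Val, Leu, and Ile — aliphatic side chains with a branch point.
Matching residues: Val3, Ile4, Ile7, Ile10.

3, 4, 7, 10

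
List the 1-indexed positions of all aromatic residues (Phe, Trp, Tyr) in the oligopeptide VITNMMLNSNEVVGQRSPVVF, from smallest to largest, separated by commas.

21

Matching residues: F21.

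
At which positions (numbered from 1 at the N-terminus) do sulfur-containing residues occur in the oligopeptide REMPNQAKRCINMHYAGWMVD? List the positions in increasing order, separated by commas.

Only Cys (C) and Met (M) have a sulfur atom in the side chain.
Matching residues: M3, C10, M13, M19.

3, 10, 13, 19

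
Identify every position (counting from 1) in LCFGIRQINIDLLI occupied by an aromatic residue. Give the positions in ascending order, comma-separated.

3

The aromatic amino acids are Phe (F, benzyl), Trp (W, indole), and Tyr (Y, phenol).
Matching residues: F3.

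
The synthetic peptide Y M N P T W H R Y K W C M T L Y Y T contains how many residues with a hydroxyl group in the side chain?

7

The –OH-bearing residues are Ser, Thr (aliphatic alcohols), and Tyr (phenol).
Matching residues: Y1, T5, Y9, T14, Y16, Y17, T18.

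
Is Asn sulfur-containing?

Cysteine (C, thiol) and methionine (M, thioether) are the two sulfur-containing amino acids.
Asparagine is not in this group.

No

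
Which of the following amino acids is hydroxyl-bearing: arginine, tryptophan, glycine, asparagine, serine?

serine

S, T, and Y are the three residues with a side-chain hydroxyl.
Of the listed options, only serine belongs to this group.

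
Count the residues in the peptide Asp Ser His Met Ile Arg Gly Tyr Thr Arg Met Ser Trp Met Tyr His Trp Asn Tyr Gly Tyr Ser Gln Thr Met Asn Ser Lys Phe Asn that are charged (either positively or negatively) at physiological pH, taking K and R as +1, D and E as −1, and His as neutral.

Charged side chains at pH ~7.4: K, R (positive); D, E (negative).
Matching residues: Asp1, Arg6, Arg10, Lys28.

4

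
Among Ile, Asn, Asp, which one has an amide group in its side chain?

Asn

Asparagine (N) and glutamine (Q) have uncharged amide side chains.
Of the listed options, only Asn belongs to this group.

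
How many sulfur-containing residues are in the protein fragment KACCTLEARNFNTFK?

2

The sulfur-bearing residues are cysteine (–SH) and methionine (–S–CH₃).
Matching residues: C3, C4.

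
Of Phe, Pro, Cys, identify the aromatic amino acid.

Phe

Phenylalanine (F), tryptophan (W), and tyrosine (Y) have aromatic ring side chains.
Of the listed options, only Phe belongs to this group.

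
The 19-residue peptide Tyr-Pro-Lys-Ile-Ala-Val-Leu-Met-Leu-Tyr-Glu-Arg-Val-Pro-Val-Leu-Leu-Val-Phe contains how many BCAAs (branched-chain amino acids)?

9

The BCAAs are Val, Leu, and Ile — aliphatic side chains with a branch point.
Matching residues: Ile4, Val6, Leu7, Leu9, Val13, Val15, Leu16, Leu17, Val18.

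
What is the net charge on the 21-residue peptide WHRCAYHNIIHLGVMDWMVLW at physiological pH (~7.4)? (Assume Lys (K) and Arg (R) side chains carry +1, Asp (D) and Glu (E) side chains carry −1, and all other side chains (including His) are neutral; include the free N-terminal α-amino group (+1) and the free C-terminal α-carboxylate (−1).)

0

Positive (K, R): R3 → +1.
Negative (D, E): D16 → −1.
The N-terminus (+1) and C-terminus (−1) cancel.
Net charge = (+1) + (−1) = 0.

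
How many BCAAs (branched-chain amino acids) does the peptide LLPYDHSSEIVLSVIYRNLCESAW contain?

8

Valine (V), leucine (L), and isoleucine (I) are the branched-chain amino acids.
Matching residues: L1, L2, I10, V11, L12, V14, I15, L19.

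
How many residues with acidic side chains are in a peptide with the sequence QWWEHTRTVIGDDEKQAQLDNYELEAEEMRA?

Aspartate (D) and glutamate (E) have carboxylic-acid side chains and are the acidic amino acids.
Matching residues: E4, D12, D13, E14, D20, E23, E25, E27, E28.

9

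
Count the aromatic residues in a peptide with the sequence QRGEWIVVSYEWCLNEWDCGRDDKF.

Phenylalanine (F), tryptophan (W), and tyrosine (Y) have aromatic ring side chains.
Matching residues: W5, Y10, W12, W17, F25.

5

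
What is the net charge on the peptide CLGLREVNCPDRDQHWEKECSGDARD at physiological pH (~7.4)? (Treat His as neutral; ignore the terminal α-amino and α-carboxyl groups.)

-3

At pH ~7.4 the Lys and Arg side chains are protonated (+1), the Asp and Glu side chains are deprotonated (−1), and with His taken as neutral all other side chains carry no charge.
Positive (K, R): R5, R12, K18, R25 → +4.
Negative (D, E): E6, D11, D13, E17, E19, D23, D26 → −7.
Net charge = (+4) + (−7) = −3.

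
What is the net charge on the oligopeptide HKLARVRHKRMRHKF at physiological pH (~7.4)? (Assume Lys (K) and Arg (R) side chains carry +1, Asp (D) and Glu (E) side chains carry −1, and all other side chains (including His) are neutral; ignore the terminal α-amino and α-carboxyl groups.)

Positive (K, R): K2, R5, R7, K9, R10, R12, K14 → +7.
Negative (D, E): none → −0.
Net charge = (+7) + (−0) = +7.

+7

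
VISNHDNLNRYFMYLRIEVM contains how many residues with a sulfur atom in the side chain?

2

Cysteine (C, thiol) and methionine (M, thioether) are the two sulfur-containing amino acids.
Matching residues: M13, M20.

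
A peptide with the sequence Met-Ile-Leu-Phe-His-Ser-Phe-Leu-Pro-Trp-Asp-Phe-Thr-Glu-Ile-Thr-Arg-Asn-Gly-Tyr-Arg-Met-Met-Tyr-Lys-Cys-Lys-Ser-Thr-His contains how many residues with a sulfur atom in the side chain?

Only Cys (C) and Met (M) have a sulfur atom in the side chain.
Matching residues: Met1, Met22, Met23, Cys26.

4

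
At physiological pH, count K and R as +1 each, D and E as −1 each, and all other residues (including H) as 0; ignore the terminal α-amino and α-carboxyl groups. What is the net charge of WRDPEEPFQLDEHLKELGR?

-3

Positive (K, R): R2, K15, R19 → +3.
Negative (D, E): D3, E5, E6, D11, E12, E16 → −6.
Net charge = (+3) + (−6) = −3.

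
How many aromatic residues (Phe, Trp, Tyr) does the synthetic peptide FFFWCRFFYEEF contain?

8

Matching residues: F1, F2, F3, W4, F7, F8, Y9, F12.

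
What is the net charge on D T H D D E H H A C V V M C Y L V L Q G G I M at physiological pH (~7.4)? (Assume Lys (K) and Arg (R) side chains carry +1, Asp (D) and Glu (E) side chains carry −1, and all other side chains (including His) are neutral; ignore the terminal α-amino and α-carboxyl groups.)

-4

Positive (K, R): none → +0.
Negative (D, E): D1, D4, D5, E6 → −4.
Net charge = (+0) + (−4) = −4.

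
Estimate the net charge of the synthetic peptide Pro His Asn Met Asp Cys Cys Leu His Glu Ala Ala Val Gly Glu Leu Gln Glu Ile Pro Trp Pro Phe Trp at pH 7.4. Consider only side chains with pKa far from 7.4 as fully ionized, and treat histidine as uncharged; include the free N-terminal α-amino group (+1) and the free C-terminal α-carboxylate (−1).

At pH ~7.4 the Lys and Arg side chains are protonated (+1), the Asp and Glu side chains are deprotonated (−1), and with His taken as neutral all other side chains carry no charge.
Positive (K, R): none → +0.
Negative (D, E): Asp5, Glu10, Glu15, Glu18 → −4.
The N-terminus (+1) and C-terminus (−1) cancel.
Net charge = (+0) + (−4) = −4.

-4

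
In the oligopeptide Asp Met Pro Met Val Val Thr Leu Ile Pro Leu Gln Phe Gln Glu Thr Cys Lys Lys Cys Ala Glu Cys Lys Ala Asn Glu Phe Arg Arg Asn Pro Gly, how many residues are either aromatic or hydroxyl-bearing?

Aromatic: F, W, Y. Hydroxyl-bearing: S, T, Y.
Aromatic residues here: Phe13, Phe28 (2).
Hydroxyl-bearing residues here: Thr7, Thr16 (2).
(Y belongs to both groups, but none appear in this sequence.) Total = 2 + 2 = 4.

4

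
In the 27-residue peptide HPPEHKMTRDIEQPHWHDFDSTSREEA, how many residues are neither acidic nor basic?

Acidic: D, E. Basic: K, R, H. All other residues are neither.
Matching residues: P2, P3, M7, T8, I11, Q13, P14, W16, F19, S21, T22, S23, A27.

13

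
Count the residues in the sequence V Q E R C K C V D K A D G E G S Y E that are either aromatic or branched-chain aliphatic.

Aromatic: F, W, Y. Branched-chain aliphatic: I, L, V.
Aromatic residues here: Y17 (1).
Branched-chain aliphatic residues here: V1, V8 (2).
The two groups share no amino acid, so total = 1 + 2 = 3.

3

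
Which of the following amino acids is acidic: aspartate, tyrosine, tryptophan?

aspartate

The acidic residues are Asp (D) and Glu (E), whose side chains end in a carboxylate group.
Of the listed options, only aspartate belongs to this group.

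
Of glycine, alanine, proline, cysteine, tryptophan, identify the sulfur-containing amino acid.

cysteine

Cysteine (C, thiol) and methionine (M, thioether) are the two sulfur-containing amino acids.
Of the listed options, only cysteine belongs to this group.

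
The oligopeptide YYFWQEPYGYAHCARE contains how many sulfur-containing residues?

The sulfur-bearing residues are cysteine (–SH) and methionine (–S–CH₃).
Matching residues: C13.

1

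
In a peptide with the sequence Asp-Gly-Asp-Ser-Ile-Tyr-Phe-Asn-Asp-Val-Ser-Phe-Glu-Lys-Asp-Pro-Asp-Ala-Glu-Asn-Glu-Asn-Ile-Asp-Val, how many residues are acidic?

9

The acidic residues are Asp (D) and Glu (E), whose side chains end in a carboxylate group.
Matching residues: Asp1, Asp3, Asp9, Glu13, Asp15, Asp17, Glu19, Glu21, Asp24.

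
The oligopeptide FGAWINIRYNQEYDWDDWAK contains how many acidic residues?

Aspartate (D) and glutamate (E) have carboxylic-acid side chains and are the acidic amino acids.
Matching residues: E12, D14, D16, D17.

4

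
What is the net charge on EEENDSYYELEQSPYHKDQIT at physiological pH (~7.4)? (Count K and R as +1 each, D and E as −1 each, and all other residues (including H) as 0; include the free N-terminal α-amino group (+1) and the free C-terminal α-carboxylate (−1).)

-6

Positive (K, R): K17 → +1.
Negative (D, E): E1, E2, E3, D5, E9, E11, D18 → −7.
The N-terminus (+1) and C-terminus (−1) cancel.
Net charge = (+1) + (−7) = −6.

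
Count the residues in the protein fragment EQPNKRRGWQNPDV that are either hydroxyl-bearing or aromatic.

Hydroxyl-bearing: S, T, Y. Aromatic: F, W, Y.
Hydroxyl-bearing residues here: none (0).
Aromatic residues here: W9 (1).
(Y belongs to both groups, but none appear in this sequence.) Total = 0 + 1 = 1.

1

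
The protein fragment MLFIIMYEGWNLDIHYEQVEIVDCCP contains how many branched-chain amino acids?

The BCAAs are Val, Leu, and Ile — aliphatic side chains with a branch point.
Matching residues: L2, I4, I5, L12, I14, V19, I21, V22.

8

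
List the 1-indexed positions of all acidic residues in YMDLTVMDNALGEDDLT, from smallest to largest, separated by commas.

3, 8, 13, 14, 15

Aspartate (D) and glutamate (E) have carboxylic-acid side chains and are the acidic amino acids.
Matching residues: D3, D8, E13, D14, D15.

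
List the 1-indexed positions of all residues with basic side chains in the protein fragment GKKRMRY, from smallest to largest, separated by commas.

K, R, and H are the three residues with basic side chains (ε-amine, guanidinium, and imidazole respectively).
Matching residues: K2, K3, R4, R6.

2, 3, 4, 6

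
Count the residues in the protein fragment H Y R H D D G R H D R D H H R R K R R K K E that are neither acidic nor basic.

2

Acidic: D, E. Basic: K, R, H. All other residues are neither.
Matching residues: Y2, G7.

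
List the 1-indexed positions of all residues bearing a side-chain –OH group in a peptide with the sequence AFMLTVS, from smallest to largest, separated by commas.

The –OH-bearing residues are Ser, Thr (aliphatic alcohols), and Tyr (phenol).
Matching residues: T5, S7.

5, 7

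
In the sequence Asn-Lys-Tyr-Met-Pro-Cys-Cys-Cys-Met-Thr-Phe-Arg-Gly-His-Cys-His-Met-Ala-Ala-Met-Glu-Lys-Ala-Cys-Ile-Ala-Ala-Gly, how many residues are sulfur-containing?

The sulfur-bearing residues are cysteine (–SH) and methionine (–S–CH₃).
Matching residues: Met4, Cys6, Cys7, Cys8, Met9, Cys15, Met17, Met20, Cys24.

9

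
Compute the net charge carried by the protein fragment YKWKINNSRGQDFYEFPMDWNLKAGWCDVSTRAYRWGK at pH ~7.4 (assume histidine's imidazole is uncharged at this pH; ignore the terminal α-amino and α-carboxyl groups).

+3

The side chains ionized at physiological pH are Lys/Arg (+1) and Asp/Glu (−1); with His treated as neutral, nothing else contributes.
Positive (K, R): K2, K4, R9, K23, R32, R35, K38 → +7.
Negative (D, E): D12, E15, D19, D28 → −4.
Net charge = (+7) + (−4) = +3.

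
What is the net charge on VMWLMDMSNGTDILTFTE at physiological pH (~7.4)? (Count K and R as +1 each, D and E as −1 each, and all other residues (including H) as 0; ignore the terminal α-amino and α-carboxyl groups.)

-3

Positive (K, R): none → +0.
Negative (D, E): D6, D12, E18 → −3.
Net charge = (+0) + (−3) = −3.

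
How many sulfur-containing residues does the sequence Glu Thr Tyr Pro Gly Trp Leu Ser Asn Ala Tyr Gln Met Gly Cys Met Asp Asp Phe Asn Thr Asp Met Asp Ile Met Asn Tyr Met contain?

6

Only Cys (C) and Met (M) have a sulfur atom in the side chain.
Matching residues: Met13, Cys15, Met16, Met23, Met26, Met29.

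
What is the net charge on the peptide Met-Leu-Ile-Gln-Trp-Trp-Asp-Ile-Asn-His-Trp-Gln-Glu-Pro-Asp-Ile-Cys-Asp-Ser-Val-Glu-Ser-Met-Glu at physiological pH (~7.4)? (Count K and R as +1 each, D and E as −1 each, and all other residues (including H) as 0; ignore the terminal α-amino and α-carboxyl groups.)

Positive (K, R): none → +0.
Negative (D, E): Asp7, Glu13, Asp15, Asp18, Glu21, Glu24 → −6.
Net charge = (+0) + (−6) = −6.

-6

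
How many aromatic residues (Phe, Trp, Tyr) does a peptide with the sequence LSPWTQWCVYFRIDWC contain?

5

Matching residues: W4, W7, Y10, F11, W15.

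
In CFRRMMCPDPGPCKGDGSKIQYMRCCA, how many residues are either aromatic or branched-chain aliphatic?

Aromatic: F, W, Y. Branched-chain aliphatic: I, L, V.
Aromatic residues here: F2, Y22 (2).
Branched-chain aliphatic residues here: I20 (1).
The two groups share no amino acid, so total = 2 + 1 = 3.

3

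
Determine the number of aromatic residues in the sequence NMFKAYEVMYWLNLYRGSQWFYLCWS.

F, W, and Y each carry an aromatic ring on the side chain.
Matching residues: F3, Y6, Y10, W11, Y15, W20, F21, Y22, W25.

9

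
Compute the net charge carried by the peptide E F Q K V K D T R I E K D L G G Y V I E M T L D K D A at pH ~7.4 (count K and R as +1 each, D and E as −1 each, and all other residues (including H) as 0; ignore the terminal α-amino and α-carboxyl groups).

-2

Positive (K, R): K4, K6, R9, K12, K25 → +5.
Negative (D, E): E1, D7, E11, D13, E20, D24, D26 → −7.
Net charge = (+5) + (−7) = −2.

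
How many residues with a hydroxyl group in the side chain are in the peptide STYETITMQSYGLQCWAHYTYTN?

Serine (S), threonine (T), and tyrosine (Y) each carry a hydroxyl group on the side chain.
Matching residues: S1, T2, Y3, T5, T7, S10, Y11, Y19, T20, Y21, T22.

11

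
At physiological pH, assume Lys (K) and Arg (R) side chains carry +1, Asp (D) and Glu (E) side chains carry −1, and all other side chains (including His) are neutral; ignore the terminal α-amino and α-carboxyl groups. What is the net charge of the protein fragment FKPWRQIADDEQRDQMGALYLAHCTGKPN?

Positive (K, R): K2, R5, R13, K27 → +4.
Negative (D, E): D9, D10, E11, D14 → −4.
Net charge = (+4) + (−4) = 0.

0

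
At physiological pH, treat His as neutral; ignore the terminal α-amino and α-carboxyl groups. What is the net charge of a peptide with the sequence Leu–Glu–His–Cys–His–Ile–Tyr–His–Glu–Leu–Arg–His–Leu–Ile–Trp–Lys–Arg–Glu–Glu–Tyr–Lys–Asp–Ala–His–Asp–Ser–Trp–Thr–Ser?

-2

The side chains ionized at physiological pH are Lys/Arg (+1) and Asp/Glu (−1); with His treated as neutral, nothing else contributes.
Positive (K, R): Arg11, Lys16, Arg17, Lys21 → +4.
Negative (D, E): Glu2, Glu9, Glu18, Glu19, Asp22, Asp25 → −6.
Net charge = (+4) + (−6) = −2.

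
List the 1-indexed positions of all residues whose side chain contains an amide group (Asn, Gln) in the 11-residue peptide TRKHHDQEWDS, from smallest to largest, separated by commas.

Matching residues: Q7.

7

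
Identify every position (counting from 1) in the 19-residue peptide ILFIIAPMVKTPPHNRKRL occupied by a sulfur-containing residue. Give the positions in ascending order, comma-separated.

The sulfur-bearing residues are cysteine (–SH) and methionine (–S–CH₃).
Matching residues: M8.

8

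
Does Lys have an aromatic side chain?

The aromatic amino acids are Phe (F, benzyl), Trp (W, indole), and Tyr (Y, phenol).
Lysine is not in this group.

No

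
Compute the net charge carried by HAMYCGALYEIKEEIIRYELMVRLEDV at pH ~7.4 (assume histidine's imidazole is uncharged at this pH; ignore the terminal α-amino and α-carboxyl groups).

At pH ~7.4 the Lys and Arg side chains are protonated (+1), the Asp and Glu side chains are deprotonated (−1), and with His taken as neutral all other side chains carry no charge.
Positive (K, R): K12, R17, R23 → +3.
Negative (D, E): E10, E13, E14, E19, E25, D26 → −6.
Net charge = (+3) + (−6) = −3.

-3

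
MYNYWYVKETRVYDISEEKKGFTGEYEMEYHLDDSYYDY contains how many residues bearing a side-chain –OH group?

13

S, T, and Y are the three residues with a side-chain hydroxyl.
Matching residues: Y2, Y4, Y6, T10, Y13, S16, T23, Y26, Y30, S35, Y36, Y37, Y39.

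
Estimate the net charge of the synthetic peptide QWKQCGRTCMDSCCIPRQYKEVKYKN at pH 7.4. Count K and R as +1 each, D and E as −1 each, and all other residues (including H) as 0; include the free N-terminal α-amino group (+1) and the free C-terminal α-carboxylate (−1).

+4

Positive (K, R): K3, R7, R17, K20, K23, K25 → +6.
Negative (D, E): D11, E21 → −2.
The N-terminus (+1) and C-terminus (−1) cancel.
Net charge = (+6) + (−2) = +4.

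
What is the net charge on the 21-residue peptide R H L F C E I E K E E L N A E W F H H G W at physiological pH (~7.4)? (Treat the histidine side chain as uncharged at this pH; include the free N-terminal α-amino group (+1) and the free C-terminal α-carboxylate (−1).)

-3

The side chains ionized at physiological pH are Lys/Arg (+1) and Asp/Glu (−1); with His treated as neutral, nothing else contributes.
Positive (K, R): R1, K9 → +2.
Negative (D, E): E6, E8, E10, E11, E15 → −5.
The N-terminus (+1) and C-terminus (−1) cancel.
Net charge = (+2) + (−5) = −3.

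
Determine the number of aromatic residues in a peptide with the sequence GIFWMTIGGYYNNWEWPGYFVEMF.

The aromatic amino acids are Phe (F, benzyl), Trp (W, indole), and Tyr (Y, phenol).
Matching residues: F3, W4, Y10, Y11, W14, W16, Y19, F20, F24.

9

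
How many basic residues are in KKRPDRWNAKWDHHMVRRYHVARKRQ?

Lysine (K), arginine (R), and histidine (H) have basic, nitrogen-containing side chains.
Matching residues: K1, K2, R3, R6, K10, H13, H14, R17, R18, H20, R23, K24, R25.

13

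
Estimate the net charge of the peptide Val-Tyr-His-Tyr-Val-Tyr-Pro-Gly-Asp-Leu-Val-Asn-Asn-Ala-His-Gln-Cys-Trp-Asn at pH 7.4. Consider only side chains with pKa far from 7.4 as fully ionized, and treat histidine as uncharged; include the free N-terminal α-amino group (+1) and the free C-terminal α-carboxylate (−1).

-1

At pH ~7.4 the Lys and Arg side chains are protonated (+1), the Asp and Glu side chains are deprotonated (−1), and with His taken as neutral all other side chains carry no charge.
Positive (K, R): none → +0.
Negative (D, E): Asp9 → −1.
The N-terminus (+1) and C-terminus (−1) cancel.
Net charge = (+0) + (−1) = −1.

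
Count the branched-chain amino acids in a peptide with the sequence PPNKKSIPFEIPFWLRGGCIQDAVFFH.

5

V, L, and I make up the branched-chain aliphatic group.
Matching residues: I7, I11, L15, I20, V24.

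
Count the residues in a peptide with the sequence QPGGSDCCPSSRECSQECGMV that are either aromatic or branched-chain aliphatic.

1

Aromatic: F, W, Y. Branched-chain aliphatic: I, L, V.
Aromatic residues here: none (0).
Branched-chain aliphatic residues here: V21 (1).
The two groups share no amino acid, so total = 0 + 1 = 1.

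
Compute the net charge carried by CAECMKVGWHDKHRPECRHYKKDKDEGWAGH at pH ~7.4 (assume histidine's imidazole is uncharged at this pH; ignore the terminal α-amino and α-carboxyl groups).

+1

The side chains ionized at physiological pH are Lys/Arg (+1) and Asp/Glu (−1); with His treated as neutral, nothing else contributes.
Positive (K, R): K6, K12, R14, R18, K21, K22, K24 → +7.
Negative (D, E): E3, D11, E16, D23, D25, E26 → −6.
Net charge = (+7) + (−6) = +1.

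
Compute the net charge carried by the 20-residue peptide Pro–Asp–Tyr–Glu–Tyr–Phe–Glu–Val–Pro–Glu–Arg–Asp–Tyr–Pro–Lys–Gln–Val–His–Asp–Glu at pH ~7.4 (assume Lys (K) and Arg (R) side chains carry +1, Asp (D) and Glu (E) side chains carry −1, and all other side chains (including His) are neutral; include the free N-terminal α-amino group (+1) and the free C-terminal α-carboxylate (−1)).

-5

Positive (K, R): Arg11, Lys15 → +2.
Negative (D, E): Asp2, Glu4, Glu7, Glu10, Asp12, Asp19, Glu20 → −7.
The N-terminus (+1) and C-terminus (−1) cancel.
Net charge = (+2) + (−7) = −5.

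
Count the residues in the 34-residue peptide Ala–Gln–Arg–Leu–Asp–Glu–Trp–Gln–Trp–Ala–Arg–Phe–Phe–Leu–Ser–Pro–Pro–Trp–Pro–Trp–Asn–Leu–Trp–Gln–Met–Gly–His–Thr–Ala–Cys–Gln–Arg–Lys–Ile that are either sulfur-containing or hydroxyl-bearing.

Sulfur-containing: C, M. Hydroxyl-bearing: S, T, Y.
Sulfur-containing residues here: Met25, Cys30 (2).
Hydroxyl-bearing residues here: Ser15, Thr28 (2).
The two groups share no amino acid, so total = 2 + 2 = 4.

4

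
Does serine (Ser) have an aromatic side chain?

Phenylalanine (F), tryptophan (W), and tyrosine (Y) have aromatic ring side chains.
Serine is not in this group.

No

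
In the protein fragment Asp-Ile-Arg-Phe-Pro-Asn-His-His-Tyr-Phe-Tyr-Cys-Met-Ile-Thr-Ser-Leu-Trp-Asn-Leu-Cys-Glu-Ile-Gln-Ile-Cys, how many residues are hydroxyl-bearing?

4

Serine (S), threonine (T), and tyrosine (Y) each carry a hydroxyl group on the side chain.
Matching residues: Tyr9, Tyr11, Thr15, Ser16.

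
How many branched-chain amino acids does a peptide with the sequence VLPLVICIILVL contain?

The BCAAs are Val, Leu, and Ile — aliphatic side chains with a branch point.
Matching residues: V1, L2, L4, V5, I6, I8, I9, L10, V11, L12.

10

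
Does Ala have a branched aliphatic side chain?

No

V, L, and I make up the branched-chain aliphatic group.
Alanine is not in this group.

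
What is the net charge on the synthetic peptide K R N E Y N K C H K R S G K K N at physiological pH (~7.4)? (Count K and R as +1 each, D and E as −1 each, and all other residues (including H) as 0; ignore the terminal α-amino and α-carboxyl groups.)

+6

Positive (K, R): K1, R2, K7, K10, R11, K14, K15 → +7.
Negative (D, E): E4 → −1.
Net charge = (+7) + (−1) = +6.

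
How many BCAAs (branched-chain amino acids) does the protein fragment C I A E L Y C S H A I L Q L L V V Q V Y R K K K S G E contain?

The BCAAs are Val, Leu, and Ile — aliphatic side chains with a branch point.
Matching residues: I2, L5, I11, L12, L14, L15, V16, V17, V19.

9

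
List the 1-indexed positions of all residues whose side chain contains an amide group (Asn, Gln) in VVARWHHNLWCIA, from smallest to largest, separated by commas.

Matching residues: N8.

8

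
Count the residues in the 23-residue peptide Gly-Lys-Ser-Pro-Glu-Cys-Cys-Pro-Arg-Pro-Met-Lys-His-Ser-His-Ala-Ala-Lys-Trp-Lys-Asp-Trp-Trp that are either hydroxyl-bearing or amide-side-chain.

2

Hydroxyl-bearing: S, T, Y. Amide-side-chain: N, Q.
Hydroxyl-bearing residues here: Ser3, Ser14 (2).
Amide-side-chain residues here: none (0).
The two groups share no amino acid, so total = 2 + 0 = 2.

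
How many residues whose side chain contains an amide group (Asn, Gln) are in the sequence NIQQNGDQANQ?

Matching residues: N1, Q3, Q4, N5, Q8, N10, Q11.

7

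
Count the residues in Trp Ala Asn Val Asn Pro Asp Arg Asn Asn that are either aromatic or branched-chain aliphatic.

Aromatic: F, W, Y. Branched-chain aliphatic: I, L, V.
Aromatic residues here: Trp1 (1).
Branched-chain aliphatic residues here: Val4 (1).
The two groups share no amino acid, so total = 1 + 1 = 2.

2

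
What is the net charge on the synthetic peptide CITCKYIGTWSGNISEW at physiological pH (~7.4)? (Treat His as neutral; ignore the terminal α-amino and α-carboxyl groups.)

0

At pH ~7.4 the Lys and Arg side chains are protonated (+1), the Asp and Glu side chains are deprotonated (−1), and with His taken as neutral all other side chains carry no charge.
Positive (K, R): K5 → +1.
Negative (D, E): E16 → −1.
Net charge = (+1) + (−1) = 0.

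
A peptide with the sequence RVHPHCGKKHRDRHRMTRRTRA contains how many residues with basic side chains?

K, R, and H are the three residues with basic side chains (ε-amine, guanidinium, and imidazole respectively).
Matching residues: R1, H3, H5, K8, K9, H10, R11, R13, H14, R15, R18, R19, R21.

13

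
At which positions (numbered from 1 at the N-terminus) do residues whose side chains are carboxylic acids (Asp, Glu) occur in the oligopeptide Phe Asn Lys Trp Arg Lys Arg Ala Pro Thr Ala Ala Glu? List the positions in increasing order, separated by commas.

13

Matching residues: Glu13.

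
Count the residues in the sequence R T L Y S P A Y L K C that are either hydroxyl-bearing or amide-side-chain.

4

Hydroxyl-bearing: S, T, Y. Amide-side-chain: N, Q.
Hydroxyl-bearing residues here: T2, Y4, S5, Y8 (4).
Amide-side-chain residues here: none (0).
The two groups share no amino acid, so total = 4 + 0 = 4.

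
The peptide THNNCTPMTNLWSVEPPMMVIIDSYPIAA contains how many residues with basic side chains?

K, R, and H are the three residues with basic side chains (ε-amine, guanidinium, and imidazole respectively).
Matching residues: H2.

1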